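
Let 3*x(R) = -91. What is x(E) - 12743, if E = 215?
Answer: -38320/3 ≈ -12773.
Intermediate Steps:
x(R) = -91/3 (x(R) = (⅓)*(-91) = -91/3)
x(E) - 12743 = -91/3 - 12743 = -38320/3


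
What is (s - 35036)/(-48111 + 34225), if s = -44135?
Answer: 79171/13886 ≈ 5.7015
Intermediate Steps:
(s - 35036)/(-48111 + 34225) = (-44135 - 35036)/(-48111 + 34225) = -79171/(-13886) = -79171*(-1/13886) = 79171/13886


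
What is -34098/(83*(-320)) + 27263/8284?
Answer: 125821639/27502880 ≈ 4.5749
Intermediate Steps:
-34098/(83*(-320)) + 27263/8284 = -34098/(-26560) + 27263*(1/8284) = -34098*(-1/26560) + 27263/8284 = 17049/13280 + 27263/8284 = 125821639/27502880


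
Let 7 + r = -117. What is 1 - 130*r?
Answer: 16121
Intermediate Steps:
r = -124 (r = -7 - 117 = -124)
1 - 130*r = 1 - 130*(-124) = 1 + 16120 = 16121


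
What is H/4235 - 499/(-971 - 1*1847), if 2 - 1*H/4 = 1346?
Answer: -1862329/1704890 ≈ -1.0923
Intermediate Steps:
H = -5376 (H = 8 - 4*1346 = 8 - 5384 = -5376)
H/4235 - 499/(-971 - 1*1847) = -5376/4235 - 499/(-971 - 1*1847) = -5376*1/4235 - 499/(-971 - 1847) = -768/605 - 499/(-2818) = -768/605 - 499*(-1/2818) = -768/605 + 499/2818 = -1862329/1704890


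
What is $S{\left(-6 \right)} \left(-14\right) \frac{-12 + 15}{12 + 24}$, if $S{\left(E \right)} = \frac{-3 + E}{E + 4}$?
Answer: $- \frac{21}{4} \approx -5.25$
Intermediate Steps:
$S{\left(E \right)} = \frac{-3 + E}{4 + E}$
$S{\left(-6 \right)} \left(-14\right) \frac{-12 + 15}{12 + 24} = \frac{-3 - 6}{4 - 6} \left(-14\right) \frac{-12 + 15}{12 + 24} = \frac{1}{-2} \left(-9\right) \left(-14\right) \frac{3}{36} = \left(- \frac{1}{2}\right) \left(-9\right) \left(-14\right) 3 \cdot \frac{1}{36} = \frac{9}{2} \left(-14\right) \frac{1}{12} = \left(-63\right) \frac{1}{12} = - \frac{21}{4}$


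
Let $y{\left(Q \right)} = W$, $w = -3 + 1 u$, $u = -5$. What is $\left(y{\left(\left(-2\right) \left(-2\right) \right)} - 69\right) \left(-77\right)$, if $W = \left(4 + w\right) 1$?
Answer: $5621$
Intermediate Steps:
$w = -8$ ($w = -3 + 1 \left(-5\right) = -3 - 5 = -8$)
$W = -4$ ($W = \left(4 - 8\right) 1 = \left(-4\right) 1 = -4$)
$y{\left(Q \right)} = -4$
$\left(y{\left(\left(-2\right) \left(-2\right) \right)} - 69\right) \left(-77\right) = \left(-4 - 69\right) \left(-77\right) = \left(-73\right) \left(-77\right) = 5621$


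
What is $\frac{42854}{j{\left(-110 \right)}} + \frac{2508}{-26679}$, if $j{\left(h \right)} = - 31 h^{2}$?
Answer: $- \frac{347342111}{1667882150} \approx -0.20825$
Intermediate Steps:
$\frac{42854}{j{\left(-110 \right)}} + \frac{2508}{-26679} = \frac{42854}{\left(-31\right) \left(-110\right)^{2}} + \frac{2508}{-26679} = \frac{42854}{\left(-31\right) 12100} + 2508 \left(- \frac{1}{26679}\right) = \frac{42854}{-375100} - \frac{836}{8893} = 42854 \left(- \frac{1}{375100}\right) - \frac{836}{8893} = - \frac{21427}{187550} - \frac{836}{8893} = - \frac{347342111}{1667882150}$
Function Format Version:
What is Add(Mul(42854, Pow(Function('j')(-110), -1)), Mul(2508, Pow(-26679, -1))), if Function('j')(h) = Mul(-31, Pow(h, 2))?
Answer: Rational(-347342111, 1667882150) ≈ -0.20825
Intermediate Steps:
Add(Mul(42854, Pow(Function('j')(-110), -1)), Mul(2508, Pow(-26679, -1))) = Add(Mul(42854, Pow(Mul(-31, Pow(-110, 2)), -1)), Mul(2508, Pow(-26679, -1))) = Add(Mul(42854, Pow(Mul(-31, 12100), -1)), Mul(2508, Rational(-1, 26679))) = Add(Mul(42854, Pow(-375100, -1)), Rational(-836, 8893)) = Add(Mul(42854, Rational(-1, 375100)), Rational(-836, 8893)) = Add(Rational(-21427, 187550), Rational(-836, 8893)) = Rational(-347342111, 1667882150)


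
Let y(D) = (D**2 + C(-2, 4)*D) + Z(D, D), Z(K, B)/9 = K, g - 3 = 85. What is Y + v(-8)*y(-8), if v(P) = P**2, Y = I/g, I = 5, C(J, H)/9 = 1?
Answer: -450555/88 ≈ -5119.9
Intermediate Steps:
g = 88 (g = 3 + 85 = 88)
Z(K, B) = 9*K
C(J, H) = 9 (C(J, H) = 9*1 = 9)
y(D) = D**2 + 18*D (y(D) = (D**2 + 9*D) + 9*D = D**2 + 18*D)
Y = 5/88 ≈ 0.056818
Y + v(-8)*y(-8) = 5/88 + (-8)**2*(-8*(18 - 8)) = 5/88 + 64*(-8*10) = 5/88 + 64*(-80) = 5/88 - 5120 = -450555/88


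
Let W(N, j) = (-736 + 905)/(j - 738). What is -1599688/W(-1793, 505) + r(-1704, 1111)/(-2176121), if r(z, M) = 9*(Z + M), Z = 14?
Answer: 811099711796659/367764449 ≈ 2.2055e+6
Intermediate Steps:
r(z, M) = 126 + 9*M (r(z, M) = 9*(14 + M) = 126 + 9*M)
W(N, j) = 169/(-738 + j)
-1599688/W(-1793, 505) + r(-1704, 1111)/(-2176121) = -1599688/(169/(-738 + 505)) + (126 + 9*1111)/(-2176121) = -1599688/(169/(-233)) + (126 + 9999)*(-1/2176121) = -1599688/(169*(-1/233)) + 10125*(-1/2176121) = -1599688/(-169/233) - 10125/2176121 = -1599688*(-233/169) - 10125/2176121 = 372727304/169 - 10125/2176121 = 811099711796659/367764449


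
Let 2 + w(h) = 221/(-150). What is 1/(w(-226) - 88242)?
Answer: -150/13236821 ≈ -1.1332e-5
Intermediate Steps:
w(h) = -521/150 (w(h) = -2 + 221/(-150) = -2 + 221*(-1/150) = -2 - 221/150 = -521/150)
1/(w(-226) - 88242) = 1/(-521/150 - 88242) = 1/(-13236821/150) = -150/13236821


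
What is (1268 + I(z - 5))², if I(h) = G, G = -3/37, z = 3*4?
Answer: 2200829569/1369 ≈ 1.6076e+6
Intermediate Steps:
z = 12
G = -3/37 (G = -3*1/37 = -3/37 ≈ -0.081081)
I(h) = -3/37
(1268 + I(z - 5))² = (1268 - 3/37)² = (46913/37)² = 2200829569/1369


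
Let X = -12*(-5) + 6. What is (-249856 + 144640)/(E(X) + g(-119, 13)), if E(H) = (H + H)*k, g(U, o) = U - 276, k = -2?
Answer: 105216/659 ≈ 159.66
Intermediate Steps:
X = 66 (X = 60 + 6 = 66)
g(U, o) = -276 + U
E(H) = -4*H (E(H) = (H + H)*(-2) = (2*H)*(-2) = -4*H)
(-249856 + 144640)/(E(X) + g(-119, 13)) = (-249856 + 144640)/(-4*66 + (-276 - 119)) = -105216/(-264 - 395) = -105216/(-659) = -105216*(-1/659) = 105216/659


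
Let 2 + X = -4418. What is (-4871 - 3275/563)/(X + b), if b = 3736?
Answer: 76268/10697 ≈ 7.1299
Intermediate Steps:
X = -4420 (X = -2 - 4418 = -4420)
(-4871 - 3275/563)/(X + b) = (-4871 - 3275/563)/(-4420 + 3736) = (-4871 - 3275*1/563)/(-684) = (-4871 - 3275/563)*(-1/684) = -2745648/563*(-1/684) = 76268/10697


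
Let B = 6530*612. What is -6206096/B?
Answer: -775762/499545 ≈ -1.5529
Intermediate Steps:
B = 3996360
-6206096/B = -6206096/3996360 = -6206096*1/3996360 = -775762/499545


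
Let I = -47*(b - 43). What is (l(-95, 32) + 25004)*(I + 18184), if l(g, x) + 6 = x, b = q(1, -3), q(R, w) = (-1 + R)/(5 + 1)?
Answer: 505731150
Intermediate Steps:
q(R, w) = -1/6 + R/6 (q(R, w) = (-1 + R)/6 = (-1 + R)*(1/6) = -1/6 + R/6)
b = 0 (b = -1/6 + (1/6)*1 = -1/6 + 1/6 = 0)
I = 2021 (I = -47*(0 - 43) = -47*(-43) = 2021)
l(g, x) = -6 + x
(l(-95, 32) + 25004)*(I + 18184) = ((-6 + 32) + 25004)*(2021 + 18184) = (26 + 25004)*20205 = 25030*20205 = 505731150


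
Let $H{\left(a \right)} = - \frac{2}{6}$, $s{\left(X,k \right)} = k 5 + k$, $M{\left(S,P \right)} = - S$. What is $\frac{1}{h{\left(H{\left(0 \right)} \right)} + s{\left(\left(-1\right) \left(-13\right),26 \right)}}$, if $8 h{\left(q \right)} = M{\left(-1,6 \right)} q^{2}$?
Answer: $\frac{72}{11233} \approx 0.0064097$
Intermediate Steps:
$s{\left(X,k \right)} = 6 k$ ($s{\left(X,k \right)} = 5 k + k = 6 k$)
$H{\left(a \right)} = - \frac{1}{3}$ ($H{\left(a \right)} = \left(-2\right) \frac{1}{6} = - \frac{1}{3}$)
$h{\left(q \right)} = \frac{q^{2}}{8}$ ($h{\left(q \right)} = \frac{\left(-1\right) \left(-1\right) q^{2}}{8} = \frac{1 q^{2}}{8} = \frac{q^{2}}{8}$)
$\frac{1}{h{\left(H{\left(0 \right)} \right)} + s{\left(\left(-1\right) \left(-13\right),26 \right)}} = \frac{1}{\frac{\left(- \frac{1}{3}\right)^{2}}{8} + 6 \cdot 26} = \frac{1}{\frac{1}{8} \cdot \frac{1}{9} + 156} = \frac{1}{\frac{1}{72} + 156} = \frac{1}{\frac{11233}{72}} = \frac{72}{11233}$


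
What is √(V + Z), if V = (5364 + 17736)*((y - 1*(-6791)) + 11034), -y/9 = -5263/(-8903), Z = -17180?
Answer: 26*√48263609351905/8903 ≈ 20288.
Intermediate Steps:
y = -47367/8903 (y = -(-47367)/(-8903) = -(-47367)*(-1)/8903 = -9*5263/8903 = -47367/8903 ≈ -5.3203)
V = 3664782844800/8903 (V = (5364 + 17736)*((-47367/8903 - 1*(-6791)) + 11034) = 23100*((-47367/8903 + 6791) + 11034) = 23100*(60412906/8903 + 11034) = 23100*(158648608/8903) = 3664782844800/8903 ≈ 4.1163e+8)
√(V + Z) = √(3664782844800/8903 - 17180) = √(3664629891260/8903) = 26*√48263609351905/8903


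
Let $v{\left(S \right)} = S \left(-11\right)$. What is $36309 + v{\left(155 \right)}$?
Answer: $34604$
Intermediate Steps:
$v{\left(S \right)} = - 11 S$
$36309 + v{\left(155 \right)} = 36309 - 1705 = 34604$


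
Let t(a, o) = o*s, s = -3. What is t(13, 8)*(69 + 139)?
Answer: -4992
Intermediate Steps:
t(a, o) = -3*o (t(a, o) = o*(-3) = -3*o)
t(13, 8)*(69 + 139) = (-3*8)*(69 + 139) = -24*208 = -4992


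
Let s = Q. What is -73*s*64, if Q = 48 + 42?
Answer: -420480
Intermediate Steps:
Q = 90
s = 90
-73*s*64 = -73*90*64 = -6570*64 = -420480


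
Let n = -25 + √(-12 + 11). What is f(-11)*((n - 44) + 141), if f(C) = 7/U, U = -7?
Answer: -72 - I ≈ -72.0 - 1.0*I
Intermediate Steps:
f(C) = -1 (f(C) = 7/(-7) = 7*(-⅐) = -1)
n = -25 + I (n = -25 + √(-1) = -25 + I ≈ -25.0 + 1.0*I)
f(-11)*((n - 44) + 141) = -(((-25 + I) - 44) + 141) = -((-69 + I) + 141) = -(72 + I) = -72 - I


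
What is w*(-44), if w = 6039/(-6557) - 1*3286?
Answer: 948303004/6557 ≈ 1.4462e+5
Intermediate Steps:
w = -21552341/6557 (w = 6039*(-1/6557) - 3286 = -6039/6557 - 3286 = -21552341/6557 ≈ -3286.9)
w*(-44) = -21552341/6557*(-44) = 948303004/6557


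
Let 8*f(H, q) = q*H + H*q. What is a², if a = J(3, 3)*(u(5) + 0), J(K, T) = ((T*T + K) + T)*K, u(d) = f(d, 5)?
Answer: 1265625/16 ≈ 79102.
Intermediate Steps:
f(H, q) = H*q/4 (f(H, q) = (q*H + H*q)/8 = (H*q + H*q)/8 = (2*H*q)/8 = H*q/4)
u(d) = 5*d/4 (u(d) = (¼)*d*5 = 5*d/4)
J(K, T) = K*(K + T + T²) (J(K, T) = ((T² + K) + T)*K = ((K + T²) + T)*K = (K + T + T²)*K = K*(K + T + T²))
a = 1125/4 (a = (3*(3 + 3 + 3²))*((5/4)*5 + 0) = (3*(3 + 3 + 9))*(25/4 + 0) = (3*15)*(25/4) = 45*(25/4) = 1125/4 ≈ 281.25)
a² = (1125/4)² = 1265625/16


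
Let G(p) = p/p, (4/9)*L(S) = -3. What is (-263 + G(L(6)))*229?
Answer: -59998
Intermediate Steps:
L(S) = -27/4 (L(S) = (9/4)*(-3) = -27/4)
G(p) = 1
(-263 + G(L(6)))*229 = (-263 + 1)*229 = -262*229 = -59998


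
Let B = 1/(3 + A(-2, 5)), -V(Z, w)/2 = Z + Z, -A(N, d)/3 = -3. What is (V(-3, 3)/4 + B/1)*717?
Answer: 8843/4 ≈ 2210.8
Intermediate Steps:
A(N, d) = 9 (A(N, d) = -3*(-3) = 9)
V(Z, w) = -4*Z (V(Z, w) = -2*(Z + Z) = -4*Z)
B = 1/12 (B = 1/(3 + 9) = 1/12 ≈ 0.083333)
(V(-3, 3)/4 + B/1)*717 = (-4*(-3)/4 + (1/12)/1)*717 = (12*(¼) + (1/12)*1)*717 = (3 + 1/12)*717 = (37/12)*717 = 8843/4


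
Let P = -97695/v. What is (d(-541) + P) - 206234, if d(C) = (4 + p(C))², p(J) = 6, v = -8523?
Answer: -195198043/947 ≈ -2.0612e+5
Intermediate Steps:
d(C) = 100 (d(C) = (4 + 6)² = 10² = 100)
P = 10855/947 (P = -97695/(-8523) = -97695*(-1/8523) = 10855/947 ≈ 11.463)
(d(-541) + P) - 206234 = (100 + 10855/947) - 206234 = 105555/947 - 206234 = -195198043/947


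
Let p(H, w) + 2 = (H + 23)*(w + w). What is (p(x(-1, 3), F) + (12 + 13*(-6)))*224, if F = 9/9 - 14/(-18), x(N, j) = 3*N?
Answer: 6272/9 ≈ 696.89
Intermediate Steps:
F = 16/9 (F = 9*(⅑) - 14*(-1/18) = 1 + 7/9 = 16/9 ≈ 1.7778)
p(H, w) = -2 + 2*w*(23 + H) (p(H, w) = -2 + (H + 23)*(w + w) = -2 + (23 + H)*(2*w) = -2 + 2*w*(23 + H))
(p(x(-1, 3), F) + (12 + 13*(-6)))*224 = ((-2 + 46*(16/9) + 2*(3*(-1))*(16/9)) + (12 + 13*(-6)))*224 = ((-2 + 736/9 + 2*(-3)*(16/9)) + (12 - 78))*224 = ((-2 + 736/9 - 32/3) - 66)*224 = (622/9 - 66)*224 = (28/9)*224 = 6272/9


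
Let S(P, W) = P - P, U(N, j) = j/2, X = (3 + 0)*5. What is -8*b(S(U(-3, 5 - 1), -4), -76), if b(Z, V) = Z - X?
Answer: 120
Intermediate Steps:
X = 15 (X = 3*5 = 15)
U(N, j) = j/2 (U(N, j) = j*(½) = j/2)
S(P, W) = 0
b(Z, V) = -15 + Z (b(Z, V) = Z - 1*15 = Z - 15 = -15 + Z)
-8*b(S(U(-3, 5 - 1), -4), -76) = -8*(-15 + 0) = -8*(-15) = 120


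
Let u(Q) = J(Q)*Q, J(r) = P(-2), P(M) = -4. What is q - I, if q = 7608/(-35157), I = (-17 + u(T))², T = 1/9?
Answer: -289067047/949239 ≈ -304.52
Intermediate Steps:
J(r) = -4
T = ⅑ ≈ 0.11111
u(Q) = -4*Q
I = 24649/81 (I = (-17 - 4*⅑)² = (-17 - 4/9)² = (-157/9)² = 24649/81 ≈ 304.31)
q = -2536/11719 (q = 7608*(-1/35157) = -2536/11719 ≈ -0.21640)
q - I = -2536/11719 - 1*24649/81 = -2536/11719 - 24649/81 = -289067047/949239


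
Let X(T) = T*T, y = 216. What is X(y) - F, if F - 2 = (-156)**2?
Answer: 22318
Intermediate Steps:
X(T) = T**2
F = 24338 (F = 2 + (-156)**2 = 2 + 24336 = 24338)
X(y) - F = 216**2 - 1*24338 = 46656 - 24338 = 22318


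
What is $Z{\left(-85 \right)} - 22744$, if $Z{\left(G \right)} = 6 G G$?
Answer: $20606$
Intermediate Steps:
$Z{\left(G \right)} = 6 G^{2}$
$Z{\left(-85 \right)} - 22744 = 6 \left(-85\right)^{2} - 22744 = 6 \cdot 7225 - 22744 = 43350 - 22744 = 20606$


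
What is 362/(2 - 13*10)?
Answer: -181/64 ≈ -2.8281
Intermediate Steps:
362/(2 - 13*10) = 362/(2 - 130) = 362/(-128) = 362*(-1/128) = -181/64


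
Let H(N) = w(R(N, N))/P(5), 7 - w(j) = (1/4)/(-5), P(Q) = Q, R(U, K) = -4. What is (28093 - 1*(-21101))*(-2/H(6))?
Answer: -3279600/47 ≈ -69779.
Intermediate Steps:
w(j) = 141/20 (w(j) = 7 - 1/4/(-5) = 7 - 1*(¼)*(-1)/5 = 7 - (-1)/(4*5) = 7 - 1*(-1/20) = 7 + 1/20 = 141/20)
H(N) = 141/100 (H(N) = (141/20)/5 = (141/20)*(⅕) = 141/100)
(28093 - 1*(-21101))*(-2/H(6)) = (28093 - 1*(-21101))*(-2/141/100) = (28093 + 21101)*(-2*100/141) = 49194*(-200/141) = -3279600/47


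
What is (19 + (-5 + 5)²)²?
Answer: 361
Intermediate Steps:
(19 + (-5 + 5)²)² = (19 + 0²)² = (19 + 0)² = 19² = 361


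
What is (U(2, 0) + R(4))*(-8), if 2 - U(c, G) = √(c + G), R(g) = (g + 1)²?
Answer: -216 + 8*√2 ≈ -204.69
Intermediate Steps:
R(g) = (1 + g)²
U(c, G) = 2 - √(G + c) (U(c, G) = 2 - √(c + G) = 2 - √(G + c))
(U(2, 0) + R(4))*(-8) = ((2 - √(0 + 2)) + (1 + 4)²)*(-8) = ((2 - √2) + 5²)*(-8) = ((2 - √2) + 25)*(-8) = (27 - √2)*(-8) = -216 + 8*√2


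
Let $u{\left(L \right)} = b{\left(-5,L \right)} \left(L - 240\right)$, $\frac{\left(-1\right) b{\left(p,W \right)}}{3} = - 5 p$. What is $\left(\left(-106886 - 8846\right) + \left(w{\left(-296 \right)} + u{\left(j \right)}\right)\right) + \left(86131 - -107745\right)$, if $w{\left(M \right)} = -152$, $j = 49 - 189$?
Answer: $106492$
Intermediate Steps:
$j = -140$ ($j = 49 - 189 = -140$)
$b{\left(p,W \right)} = 15 p$ ($b{\left(p,W \right)} = - 3 \left(- 5 p\right) = 15 p$)
$u{\left(L \right)} = 18000 - 75 L$ ($u{\left(L \right)} = 15 \left(-5\right) \left(L - 240\right) = - 75 \left(-240 + L\right) = 18000 - 75 L$)
$\left(\left(-106886 - 8846\right) + \left(w{\left(-296 \right)} + u{\left(j \right)}\right)\right) + \left(86131 - -107745\right) = \left(\left(-106886 - 8846\right) + \left(-152 + \left(18000 - -10500\right)\right)\right) + \left(86131 - -107745\right) = \left(\left(-106886 - 8846\right) + \left(-152 + \left(18000 + 10500\right)\right)\right) + \left(86131 + 107745\right) = \left(-115732 + \left(-152 + 28500\right)\right) + 193876 = \left(-115732 + 28348\right) + 193876 = -87384 + 193876 = 106492$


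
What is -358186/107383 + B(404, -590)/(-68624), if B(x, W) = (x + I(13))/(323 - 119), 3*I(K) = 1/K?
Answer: -195561413679115/58628169692352 ≈ -3.3356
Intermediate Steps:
I(K) = 1/(3*K)
B(x, W) = 1/7956 + x/204 (B(x, W) = (x + (⅓)/13)/(323 - 119) = (x + (⅓)*(1/13))/204 = (x + 1/39)*(1/204) = (1/39 + x)*(1/204) = 1/7956 + x/204)
-358186/107383 + B(404, -590)/(-68624) = -358186/107383 + (1/7956 + (1/204)*404)/(-68624) = -358186*1/107383 + (1/7956 + 101/51)*(-1/68624) = -358186/107383 + (15757/7956)*(-1/68624) = -358186/107383 - 15757/545972544 = -195561413679115/58628169692352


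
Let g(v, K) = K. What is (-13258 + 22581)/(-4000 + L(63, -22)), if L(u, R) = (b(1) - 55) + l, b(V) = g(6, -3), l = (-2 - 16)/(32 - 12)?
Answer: -93230/40589 ≈ -2.2969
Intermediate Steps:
l = -9/10 (l = -18/20 = -18*1/20 = -9/10 ≈ -0.90000)
b(V) = -3
L(u, R) = -589/10 (L(u, R) = (-3 - 55) - 9/10 = -58 - 9/10 = -589/10)
(-13258 + 22581)/(-4000 + L(63, -22)) = (-13258 + 22581)/(-4000 - 589/10) = 9323/(-40589/10) = 9323*(-10/40589) = -93230/40589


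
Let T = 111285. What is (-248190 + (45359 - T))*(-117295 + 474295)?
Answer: -112139412000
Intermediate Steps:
(-248190 + (45359 - T))*(-117295 + 474295) = (-248190 + (45359 - 1*111285))*(-117295 + 474295) = (-248190 + (45359 - 111285))*357000 = (-248190 - 65926)*357000 = -314116*357000 = -112139412000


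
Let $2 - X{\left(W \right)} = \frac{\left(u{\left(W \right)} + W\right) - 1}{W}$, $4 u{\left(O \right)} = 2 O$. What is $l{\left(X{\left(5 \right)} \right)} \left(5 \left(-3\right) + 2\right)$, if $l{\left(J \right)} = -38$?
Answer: $494$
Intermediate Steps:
$u{\left(O \right)} = \frac{O}{2}$ ($u{\left(O \right)} = \frac{2 O}{4} = \frac{O}{2}$)
$X{\left(W \right)} = 2 - \frac{-1 + \frac{3 W}{2}}{W}$ ($X{\left(W \right)} = 2 - \frac{\left(\frac{W}{2} + W\right) - 1}{W} = 2 - \frac{\frac{3 W}{2} - 1}{W} = 2 - \frac{-1 + \frac{3 W}{2}}{W}$)
$l{\left(X{\left(5 \right)} \right)} \left(5 \left(-3\right) + 2\right) = - 38 \left(5 \left(-3\right) + 2\right) = - 38 \left(-15 + 2\right) = \left(-38\right) \left(-13\right) = 494$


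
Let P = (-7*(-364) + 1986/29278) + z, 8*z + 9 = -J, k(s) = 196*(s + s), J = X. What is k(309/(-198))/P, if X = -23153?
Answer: -73883033/657127284 ≈ -0.11243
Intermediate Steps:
J = -23153
k(s) = 392*s (k(s) = 196*(2*s) = 392*s)
z = 2893 (z = -9/8 + (-1*(-23153))/8 = -9/8 + (⅛)*23153 = -9/8 + 23153/8 = 2893)
P = 79651792/14639 (P = (-7*(-364) + 1986/29278) + 2893 = (2548 + 1986*(1/29278)) + 2893 = (2548 + 993/14639) + 2893 = 37301165/14639 + 2893 = 79651792/14639 ≈ 5441.1)
k(309/(-198))/P = (392*(309/(-198)))/(79651792/14639) = (392*(309*(-1/198)))*(14639/79651792) = (392*(-103/66))*(14639/79651792) = -20188/33*14639/79651792 = -73883033/657127284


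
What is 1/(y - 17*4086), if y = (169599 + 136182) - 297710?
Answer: -1/61391 ≈ -1.6289e-5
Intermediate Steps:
y = 8071 (y = 305781 - 297710 = 8071)
1/(y - 17*4086) = 1/(8071 - 17*4086) = 1/(8071 - 69462) = 1/(-61391) = -1/61391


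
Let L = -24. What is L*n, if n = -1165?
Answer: 27960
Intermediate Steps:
L*n = -24*(-1165) = 27960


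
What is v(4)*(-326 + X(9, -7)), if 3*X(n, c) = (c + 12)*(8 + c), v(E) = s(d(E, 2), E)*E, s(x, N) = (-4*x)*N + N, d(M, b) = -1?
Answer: -77840/3 ≈ -25947.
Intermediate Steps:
s(x, N) = N - 4*N*x (s(x, N) = -4*N*x + N = N - 4*N*x)
v(E) = 5*E**2 (v(E) = (E*(1 - 4*(-1)))*E = (E*(1 + 4))*E = (E*5)*E = (5*E)*E = 5*E**2)
X(n, c) = (8 + c)*(12 + c)/3 (X(n, c) = ((c + 12)*(8 + c))/3 = ((12 + c)*(8 + c))/3 = ((8 + c)*(12 + c))/3 = (8 + c)*(12 + c)/3)
v(4)*(-326 + X(9, -7)) = (5*4**2)*(-326 + (32 + (1/3)*(-7)**2 + (20/3)*(-7))) = (5*16)*(-326 + (32 + (1/3)*49 - 140/3)) = 80*(-326 + (32 + 49/3 - 140/3)) = 80*(-326 + 5/3) = 80*(-973/3) = -77840/3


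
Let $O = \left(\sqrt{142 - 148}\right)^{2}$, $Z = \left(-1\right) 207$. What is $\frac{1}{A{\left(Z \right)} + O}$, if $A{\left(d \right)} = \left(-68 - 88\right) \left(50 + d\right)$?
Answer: $\frac{1}{24486} \approx 4.084 \cdot 10^{-5}$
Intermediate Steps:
$Z = -207$
$A{\left(d \right)} = -7800 - 156 d$ ($A{\left(d \right)} = - 156 \left(50 + d\right) = -7800 - 156 d$)
$O = -6$ ($O = \left(\sqrt{-6}\right)^{2} = \left(i \sqrt{6}\right)^{2} = -6$)
$\frac{1}{A{\left(Z \right)} + O} = \frac{1}{\left(-7800 - -32292\right) - 6} = \frac{1}{\left(-7800 + 32292\right) - 6} = \frac{1}{24492 - 6} = \frac{1}{24486}$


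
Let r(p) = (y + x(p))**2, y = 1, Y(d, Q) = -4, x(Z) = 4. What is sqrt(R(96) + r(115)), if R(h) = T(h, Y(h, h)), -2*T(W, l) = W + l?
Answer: I*sqrt(21) ≈ 4.5826*I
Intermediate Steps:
T(W, l) = -W/2 - l/2 (T(W, l) = -(W + l)/2 = -W/2 - l/2)
R(h) = 2 - h/2 (R(h) = -h/2 - 1/2*(-4) = -h/2 + 2 = 2 - h/2)
r(p) = 25 (r(p) = (1 + 4)**2 = 5**2 = 25)
sqrt(R(96) + r(115)) = sqrt((2 - 1/2*96) + 25) = sqrt((2 - 48) + 25) = sqrt(-46 + 25) = sqrt(-21) = I*sqrt(21)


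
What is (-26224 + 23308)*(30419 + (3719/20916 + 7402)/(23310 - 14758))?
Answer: -440746258696479/4968712 ≈ -8.8704e+7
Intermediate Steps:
(-26224 + 23308)*(30419 + (3719/20916 + 7402)/(23310 - 14758)) = -2916*(30419 + (3719*(1/20916) + 7402)/8552) = -2916*(30419 + (3719/20916 + 7402)*(1/8552)) = -2916*(30419 + (154823951/20916)*(1/8552)) = -2916*(30419 + 154823951/178873632) = -2916*5441311835759/178873632 = -440746258696479/4968712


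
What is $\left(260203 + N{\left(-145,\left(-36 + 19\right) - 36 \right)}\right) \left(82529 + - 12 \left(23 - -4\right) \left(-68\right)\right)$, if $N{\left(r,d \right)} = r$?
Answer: $27191924538$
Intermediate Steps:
$\left(260203 + N{\left(-145,\left(-36 + 19\right) - 36 \right)}\right) \left(82529 + - 12 \left(23 - -4\right) \left(-68\right)\right) = \left(260203 - 145\right) \left(82529 + - 12 \left(23 - -4\right) \left(-68\right)\right) = 260058 \left(82529 + - 12 \left(23 + 4\right) \left(-68\right)\right) = 260058 \left(82529 + \left(-12\right) 27 \left(-68\right)\right) = 260058 \left(82529 - -22032\right) = 260058 \left(82529 + 22032\right) = 260058 \cdot 104561 = 27191924538$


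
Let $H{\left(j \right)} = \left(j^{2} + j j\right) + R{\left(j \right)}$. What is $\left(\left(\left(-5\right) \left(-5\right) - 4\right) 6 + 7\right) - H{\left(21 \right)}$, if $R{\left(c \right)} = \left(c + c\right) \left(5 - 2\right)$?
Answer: $-875$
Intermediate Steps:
$R{\left(c \right)} = 6 c$ ($R{\left(c \right)} = 2 c 3 = 6 c$)
$H{\left(j \right)} = 2 j^{2} + 6 j$ ($H{\left(j \right)} = \left(j^{2} + j j\right) + 6 j = \left(j^{2} + j^{2}\right) + 6 j = 2 j^{2} + 6 j$)
$\left(\left(\left(-5\right) \left(-5\right) - 4\right) 6 + 7\right) - H{\left(21 \right)} = \left(\left(\left(-5\right) \left(-5\right) - 4\right) 6 + 7\right) - 2 \cdot 21 \left(3 + 21\right) = \left(\left(25 - 4\right) 6 + 7\right) - 2 \cdot 21 \cdot 24 = \left(21 \cdot 6 + 7\right) - 1008 = \left(126 + 7\right) - 1008 = 133 - 1008 = -875$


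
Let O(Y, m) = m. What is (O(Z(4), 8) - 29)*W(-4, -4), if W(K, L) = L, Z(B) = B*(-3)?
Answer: 84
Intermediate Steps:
Z(B) = -3*B
(O(Z(4), 8) - 29)*W(-4, -4) = (8 - 29)*(-4) = -21*(-4) = 84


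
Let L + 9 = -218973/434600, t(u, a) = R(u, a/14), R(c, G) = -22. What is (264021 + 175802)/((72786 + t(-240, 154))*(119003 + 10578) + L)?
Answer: 191147075800/4097770332656027 ≈ 4.6647e-5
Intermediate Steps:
t(u, a) = -22
L = -4130373/434600 (L = -9 - 218973/434600 = -4130373/434600 ≈ -9.5038)
(264021 + 175802)/((72786 + t(-240, 154))*(119003 + 10578) + L) = (264021 + 175802)/((72786 - 22)*(119003 + 10578) - 4130373/434600) = 439823/(72764*129581 - 4130373/434600) = 439823/(9428831884 - 4130373/434600) = 439823/(4097770332656027/434600) = 439823*(434600/4097770332656027) = 191147075800/4097770332656027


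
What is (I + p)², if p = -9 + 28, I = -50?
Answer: 961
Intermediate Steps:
p = 19
(I + p)² = (-50 + 19)² = (-31)² = 961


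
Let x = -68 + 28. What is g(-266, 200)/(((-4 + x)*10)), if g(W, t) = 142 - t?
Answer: 29/220 ≈ 0.13182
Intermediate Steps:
x = -40
g(-266, 200)/(((-4 + x)*10)) = (142 - 1*200)/(((-4 - 40)*10)) = (142 - 200)/((-44*10)) = -58/(-440) = -58*(-1/440) = 29/220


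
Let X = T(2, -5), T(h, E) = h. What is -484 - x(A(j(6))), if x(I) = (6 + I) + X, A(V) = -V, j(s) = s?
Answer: -486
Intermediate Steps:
X = 2
x(I) = 8 + I (x(I) = (6 + I) + 2 = 8 + I)
-484 - x(A(j(6))) = -484 - (8 - 1*6) = -484 - (8 - 6) = -484 - 1*2 = -484 - 2 = -486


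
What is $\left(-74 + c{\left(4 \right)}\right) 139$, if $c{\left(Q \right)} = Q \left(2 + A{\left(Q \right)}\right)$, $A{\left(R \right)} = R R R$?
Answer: $26410$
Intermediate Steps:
$A{\left(R \right)} = R^{3}$ ($A{\left(R \right)} = R^{2} R = R^{3}$)
$c{\left(Q \right)} = Q \left(2 + Q^{3}\right)$
$\left(-74 + c{\left(4 \right)}\right) 139 = \left(-74 + 4 \left(2 + 4^{3}\right)\right) 139 = \left(-74 + 4 \left(2 + 64\right)\right) 139 = \left(-74 + 4 \cdot 66\right) 139 = \left(-74 + 264\right) 139 = 190 \cdot 139 = 26410$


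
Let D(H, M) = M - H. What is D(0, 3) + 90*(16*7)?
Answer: 10083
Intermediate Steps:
D(0, 3) + 90*(16*7) = (3 - 1*0) + 90*(16*7) = (3 + 0) + 90*112 = 3 + 10080 = 10083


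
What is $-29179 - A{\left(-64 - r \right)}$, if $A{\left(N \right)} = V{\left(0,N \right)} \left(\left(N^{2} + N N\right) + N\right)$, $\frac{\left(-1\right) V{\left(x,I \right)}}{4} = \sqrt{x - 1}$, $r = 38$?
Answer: $-29179 + 82824 i \approx -29179.0 + 82824.0 i$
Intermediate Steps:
$V{\left(x,I \right)} = - 4 \sqrt{-1 + x}$ ($V{\left(x,I \right)} = - 4 \sqrt{x - 1} = - 4 \sqrt{-1 + x}$)
$A{\left(N \right)} = - 4 i \left(N + 2 N^{2}\right)$ ($A{\left(N \right)} = - 4 \sqrt{-1 + 0} \left(\left(N^{2} + N N\right) + N\right) = - 4 \sqrt{-1} \left(\left(N^{2} + N^{2}\right) + N\right) = - 4 i \left(2 N^{2} + N\right) = - 4 i \left(N + 2 N^{2}\right)$)
$-29179 - A{\left(-64 - r \right)} = -29179 - - 4 i \left(-64 - 38\right) \left(1 + 2 \left(-64 - 38\right)\right) = -29179 - \left(-4\right) i \left(-102\right) \left(1 + 2 \left(-102\right)\right) = -29179 - \left(-4\right) i \left(-102\right) \left(1 - 204\right) = -29179 - \left(-4\right) i \left(-102\right) \left(-203\right) = -29179 - - 82824 i = -29179 + 82824 i$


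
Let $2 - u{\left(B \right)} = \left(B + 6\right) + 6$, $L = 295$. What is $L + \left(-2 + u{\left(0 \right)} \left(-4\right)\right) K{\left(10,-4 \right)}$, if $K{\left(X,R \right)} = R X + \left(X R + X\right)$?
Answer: $-2365$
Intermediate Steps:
$u{\left(B \right)} = -10 - B$ ($u{\left(B \right)} = 2 - \left(\left(B + 6\right) + 6\right) = 2 - \left(\left(6 + B\right) + 6\right) = 2 - \left(12 + B\right) = -10 - B$)
$K{\left(X,R \right)} = X + 2 R X$ ($K{\left(X,R \right)} = R X + \left(R X + X\right) = R X + \left(X + R X\right) = X + 2 R X$)
$L + \left(-2 + u{\left(0 \right)} \left(-4\right)\right) K{\left(10,-4 \right)} = 295 + \left(-2 + \left(-10 - 0\right) \left(-4\right)\right) 10 \left(1 + 2 \left(-4\right)\right) = 295 + \left(-2 + \left(-10 + 0\right) \left(-4\right)\right) 10 \left(1 - 8\right) = 295 + \left(-2 - -40\right) 10 \left(-7\right) = 295 + \left(-2 + 40\right) \left(-70\right) = 295 + 38 \left(-70\right) = 295 - 2660 = -2365$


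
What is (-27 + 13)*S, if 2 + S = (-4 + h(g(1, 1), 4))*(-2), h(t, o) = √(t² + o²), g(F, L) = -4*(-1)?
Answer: -84 + 112*√2 ≈ 74.392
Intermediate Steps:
g(F, L) = 4
h(t, o) = √(o² + t²)
S = 6 - 8*√2 (S = -2 + (-4 + √(4² + 4²))*(-2) = -2 + (-4 + √(16 + 16))*(-2) = -2 + (-4 + √32)*(-2) = -2 + (-4 + 4*√2)*(-2) = -2 + (8 - 8*√2) = 6 - 8*√2 ≈ -5.3137)
(-27 + 13)*S = (-27 + 13)*(6 - 8*√2) = -14*(6 - 8*√2) = -84 + 112*√2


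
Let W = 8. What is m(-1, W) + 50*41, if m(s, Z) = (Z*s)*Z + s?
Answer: 1985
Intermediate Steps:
m(s, Z) = s + s*Z**2 (m(s, Z) = s*Z**2 + s = s + s*Z**2)
m(-1, W) + 50*41 = -(1 + 8**2) + 50*41 = -(1 + 64) + 2050 = -1*65 + 2050 = -65 + 2050 = 1985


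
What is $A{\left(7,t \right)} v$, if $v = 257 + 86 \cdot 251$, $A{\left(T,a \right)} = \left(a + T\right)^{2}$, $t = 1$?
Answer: $1397952$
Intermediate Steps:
$A{\left(T,a \right)} = \left(T + a\right)^{2}$
$v = 21843$ ($v = 257 + 21586 = 21843$)
$A{\left(7,t \right)} v = \left(7 + 1\right)^{2} \cdot 21843 = 8^{2} \cdot 21843 = 64 \cdot 21843 = 1397952$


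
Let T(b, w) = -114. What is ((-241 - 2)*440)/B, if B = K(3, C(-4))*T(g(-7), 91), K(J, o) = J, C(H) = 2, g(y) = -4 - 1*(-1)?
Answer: 5940/19 ≈ 312.63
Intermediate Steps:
g(y) = -3 (g(y) = -4 + 1 = -3)
B = -342 (B = 3*(-114) = -342)
((-241 - 2)*440)/B = ((-241 - 2)*440)/(-342) = -243*440*(-1/342) = -106920*(-1/342) = 5940/19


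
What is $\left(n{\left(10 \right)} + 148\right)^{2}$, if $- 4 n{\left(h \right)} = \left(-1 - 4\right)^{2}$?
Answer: $\frac{321489}{16} \approx 20093.0$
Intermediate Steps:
$n{\left(h \right)} = - \frac{25}{4}$ ($n{\left(h \right)} = - \frac{\left(-1 - 4\right)^{2}}{4} = - \frac{\left(-5\right)^{2}}{4} = \left(- \frac{1}{4}\right) 25 = - \frac{25}{4}$)
$\left(n{\left(10 \right)} + 148\right)^{2} = \left(- \frac{25}{4} + 148\right)^{2} = \left(\frac{567}{4}\right)^{2} = \frac{321489}{16}$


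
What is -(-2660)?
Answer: 2660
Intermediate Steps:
-(-2660) = -76*(-35) = 2660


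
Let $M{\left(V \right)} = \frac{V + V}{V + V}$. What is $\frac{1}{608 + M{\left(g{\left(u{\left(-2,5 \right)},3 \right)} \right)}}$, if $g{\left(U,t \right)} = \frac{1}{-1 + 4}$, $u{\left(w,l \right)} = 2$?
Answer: $\frac{1}{609} \approx 0.001642$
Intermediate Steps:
$g{\left(U,t \right)} = \frac{1}{3}$
$M{\left(V \right)} = 1$ ($M{\left(V \right)} = \frac{2 V}{2 V} = 2 V \frac{1}{2 V} = 1$)
$\frac{1}{608 + M{\left(g{\left(u{\left(-2,5 \right)},3 \right)} \right)}} = \frac{1}{608 + 1} = \frac{1}{609}$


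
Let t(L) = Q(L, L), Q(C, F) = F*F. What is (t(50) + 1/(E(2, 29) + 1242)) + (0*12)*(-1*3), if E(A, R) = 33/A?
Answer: 6292502/2517 ≈ 2500.0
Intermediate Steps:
Q(C, F) = F**2
t(L) = L**2
(t(50) + 1/(E(2, 29) + 1242)) + (0*12)*(-1*3) = (50**2 + 1/(33/2 + 1242)) + (0*12)*(-1*3) = (2500 + 1/(33*(1/2) + 1242)) + 0*(-3) = (2500 + 1/(33/2 + 1242)) + 0 = (2500 + 1/(2517/2)) + 0 = (2500 + 2/2517) + 0 = 6292502/2517 + 0 = 6292502/2517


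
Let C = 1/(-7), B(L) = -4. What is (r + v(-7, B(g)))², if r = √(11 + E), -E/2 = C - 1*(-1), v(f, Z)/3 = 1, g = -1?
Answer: (21 + √455)²/49 ≈ 36.569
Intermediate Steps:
C = -⅐ ≈ -0.14286
v(f, Z) = 3 (v(f, Z) = 3*1 = 3)
E = -12/7 (E = -2*(-⅐ - 1*(-1)) = -2*(-⅐ + 1) = -2*6/7 = -12/7 ≈ -1.7143)
r = √455/7 (r = √(11 - 12/7) = √(65/7) = √455/7 ≈ 3.0472)
(r + v(-7, B(g)))² = (√455/7 + 3)² = (3 + √455/7)²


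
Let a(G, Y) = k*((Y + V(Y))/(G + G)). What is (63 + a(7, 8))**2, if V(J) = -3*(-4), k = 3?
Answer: 221841/49 ≈ 4527.4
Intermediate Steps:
V(J) = 12
a(G, Y) = 3*(12 + Y)/(2*G) (a(G, Y) = 3*((Y + 12)/(G + G)) = 3*((12 + Y)/((2*G))) = 3*((12 + Y)*(1/(2*G))) = 3*((12 + Y)/(2*G)) = 3*(12 + Y)/(2*G))
(63 + a(7, 8))**2 = (63 + (3/2)*(12 + 8)/7)**2 = (63 + (3/2)*(1/7)*20)**2 = (63 + 30/7)**2 = (471/7)**2 = 221841/49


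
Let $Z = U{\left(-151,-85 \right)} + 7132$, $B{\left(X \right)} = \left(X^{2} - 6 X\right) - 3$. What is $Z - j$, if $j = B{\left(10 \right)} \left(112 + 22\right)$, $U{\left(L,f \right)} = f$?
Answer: $2089$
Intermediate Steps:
$B{\left(X \right)} = -3 + X^{2} - 6 X$
$Z = 7047$ ($Z = -85 + 7132 = 7047$)
$j = 4958$ ($j = \left(-3 + 10^{2} - 60\right) \left(112 + 22\right) = \left(-3 + 100 - 60\right) 134 = 37 \cdot 134 = 4958$)
$Z - j = 7047 - 4958 = 2089$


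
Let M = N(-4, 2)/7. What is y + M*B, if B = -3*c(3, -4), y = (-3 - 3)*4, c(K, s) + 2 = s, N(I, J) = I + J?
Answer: -204/7 ≈ -29.143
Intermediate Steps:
c(K, s) = -2 + s
M = -2/7 (M = (-4 + 2)/7 = -2*1/7 = -2/7 ≈ -0.28571)
y = -24 (y = -6*4 = -24)
B = 18 (B = -3*(-2 - 4) = -3*(-6) = 18)
y + M*B = -24 - 2/7*18 = -24 - 36/7 = -204/7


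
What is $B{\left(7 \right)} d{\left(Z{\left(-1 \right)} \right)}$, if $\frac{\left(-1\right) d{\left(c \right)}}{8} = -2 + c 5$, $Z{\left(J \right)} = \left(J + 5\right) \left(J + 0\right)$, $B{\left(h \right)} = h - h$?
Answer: $0$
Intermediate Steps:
$B{\left(h \right)} = 0$
$Z{\left(J \right)} = J \left(5 + J\right)$ ($Z{\left(J \right)} = \left(5 + J\right) J = J \left(5 + J\right)$)
$d{\left(c \right)} = 16 - 40 c$ ($d{\left(c \right)} = - 8 \left(-2 + c 5\right) = - 8 \left(-2 + 5 c\right) = 16 - 40 c$)
$B{\left(7 \right)} d{\left(Z{\left(-1 \right)} \right)} = 0 \left(16 - 40 \left(- (5 - 1)\right)\right) = 0 \left(16 - 40 \left(\left(-1\right) 4\right)\right) = 0 \left(16 - -160\right) = 0 \left(16 + 160\right) = 0 \cdot 176 = 0$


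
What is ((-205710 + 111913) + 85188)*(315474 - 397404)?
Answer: 705335370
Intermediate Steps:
((-205710 + 111913) + 85188)*(315474 - 397404) = (-93797 + 85188)*(-81930) = -8609*(-81930) = 705335370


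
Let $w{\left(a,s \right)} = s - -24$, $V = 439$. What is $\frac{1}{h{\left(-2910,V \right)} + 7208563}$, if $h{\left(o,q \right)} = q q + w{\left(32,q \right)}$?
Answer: $\frac{1}{7401747} \approx 1.351 \cdot 10^{-7}$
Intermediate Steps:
$w{\left(a,s \right)} = 24 + s$ ($w{\left(a,s \right)} = s + 24 = 24 + s$)
$h{\left(o,q \right)} = 24 + q + q^{2}$ ($h{\left(o,q \right)} = q q + \left(24 + q\right) = q^{2} + \left(24 + q\right) = 24 + q + q^{2}$)
$\frac{1}{h{\left(-2910,V \right)} + 7208563} = \frac{1}{\left(24 + 439 + 439^{2}\right) + 7208563} = \frac{1}{\left(24 + 439 + 192721\right) + 7208563} = \frac{1}{193184 + 7208563} = \frac{1}{7401747}$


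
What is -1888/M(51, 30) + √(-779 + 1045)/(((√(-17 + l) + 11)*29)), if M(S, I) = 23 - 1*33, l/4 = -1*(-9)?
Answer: 944/5 - 19*√14/2958 + 11*√266/2958 ≈ 188.84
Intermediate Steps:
l = 36 (l = 4*(-1*(-9)) = 4*9 = 36)
M(S, I) = -10 (M(S, I) = 23 - 33 = -10)
-1888/M(51, 30) + √(-779 + 1045)/(((√(-17 + l) + 11)*29)) = -1888/(-10) + √(-779 + 1045)/(((√(-17 + 36) + 11)*29)) = -1888*(-⅒) + √266/(((√19 + 11)*29)) = 944/5 + √266/(((11 + √19)*29)) = 944/5 + √266/(319 + 29*√19)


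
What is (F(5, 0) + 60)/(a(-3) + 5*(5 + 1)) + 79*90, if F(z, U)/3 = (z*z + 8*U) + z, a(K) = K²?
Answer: 92480/13 ≈ 7113.8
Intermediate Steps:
F(z, U) = 3*z + 3*z² + 24*U (F(z, U) = 3*((z*z + 8*U) + z) = 3*((z² + 8*U) + z) = 3*(z + z² + 8*U) = 3*z + 3*z² + 24*U)
(F(5, 0) + 60)/(a(-3) + 5*(5 + 1)) + 79*90 = ((3*5 + 3*5² + 24*0) + 60)/((-3)² + 5*(5 + 1)) + 79*90 = ((15 + 3*25 + 0) + 60)/(9 + 5*6) + 7110 = ((15 + 75 + 0) + 60)/(9 + 30) + 7110 = (90 + 60)/39 + 7110 = 150*(1/39) + 7110 = 50/13 + 7110 = 92480/13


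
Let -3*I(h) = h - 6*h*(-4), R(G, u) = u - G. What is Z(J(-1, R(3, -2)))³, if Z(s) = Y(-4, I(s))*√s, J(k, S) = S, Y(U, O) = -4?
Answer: 320*I*√5 ≈ 715.54*I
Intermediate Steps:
I(h) = -25*h/3 (I(h) = -(h - 6*h*(-4))/3 = -(h - (-24)*h)/3 = -(h + 24*h)/3 = -25*h/3)
Z(s) = -4*√s
Z(J(-1, R(3, -2)))³ = (-4*√(-2 - 1*3))³ = (-4*√(-2 - 3))³ = (-4*I*√5)³ = 320*I*√5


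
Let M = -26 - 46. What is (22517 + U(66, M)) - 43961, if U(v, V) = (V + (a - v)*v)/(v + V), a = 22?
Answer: -20948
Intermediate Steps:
M = -72
U(v, V) = (V + v*(22 - v))/(V + v) (U(v, V) = (V + (22 - v)*v)/(v + V) = (V + v*(22 - v))/(V + v))
(22517 + U(66, M)) - 43961 = (22517 + (-72 - 1*66² + 22*66)/(-72 + 66)) - 43961 = (22517 + (-72 - 1*4356 + 1452)/(-6)) - 43961 = (22517 - (-72 - 4356 + 1452)/6) - 43961 = (22517 - ⅙*(-2976)) - 43961 = (22517 + 496) - 43961 = 23013 - 43961 = -20948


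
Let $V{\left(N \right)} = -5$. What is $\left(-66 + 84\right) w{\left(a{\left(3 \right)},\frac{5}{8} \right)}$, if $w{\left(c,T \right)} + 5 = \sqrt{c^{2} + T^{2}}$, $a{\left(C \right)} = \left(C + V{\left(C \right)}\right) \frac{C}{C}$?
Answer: $-90 + \frac{9 \sqrt{281}}{4} \approx -52.283$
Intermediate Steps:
$a{\left(C \right)} = -5 + C$ ($a{\left(C \right)} = \left(C - 5\right) \frac{C}{C} = \left(-5 + C\right) 1 = -5 + C$)
$w{\left(c,T \right)} = -5 + \sqrt{T^{2} + c^{2}}$ ($w{\left(c,T \right)} = -5 + \sqrt{c^{2} + T^{2}} = -5 + \sqrt{T^{2} + c^{2}}$)
$\left(-66 + 84\right) w{\left(a{\left(3 \right)},\frac{5}{8} \right)} = \left(-66 + 84\right) \left(-5 + \sqrt{\left(\frac{5}{8}\right)^{2} + \left(-5 + 3\right)^{2}}\right) = 18 \left(-5 + \sqrt{\left(5 \cdot \frac{1}{8}\right)^{2} + \left(-2\right)^{2}}\right) = 18 \left(-5 + \sqrt{\left(\frac{5}{8}\right)^{2} + 4}\right) = 18 \left(-5 + \sqrt{\frac{25}{64} + 4}\right) = 18 \left(-5 + \sqrt{\frac{281}{64}}\right) = 18 \left(-5 + \frac{\sqrt{281}}{8}\right) = -90 + \frac{9 \sqrt{281}}{4}$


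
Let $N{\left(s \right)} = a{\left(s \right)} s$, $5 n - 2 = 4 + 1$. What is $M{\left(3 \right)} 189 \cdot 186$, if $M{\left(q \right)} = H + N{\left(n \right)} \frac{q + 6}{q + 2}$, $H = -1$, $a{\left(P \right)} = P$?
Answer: $\frac{11108664}{125} \approx 88869.0$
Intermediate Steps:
$n = \frac{7}{5}$ ($n = \frac{2}{5} + \frac{4 + 1}{5} = \frac{2}{5} + \frac{1}{5} \cdot 5 = \frac{2}{5} + 1 = \frac{7}{5} \approx 1.4$)
$N{\left(s \right)} = s^{2}$ ($N{\left(s \right)} = s s = s^{2}$)
$M{\left(q \right)} = -1 + \frac{49 \left(6 + q\right)}{25 \left(2 + q\right)}$ ($M{\left(q \right)} = -1 + \left(\frac{7}{5}\right)^{2} \frac{q + 6}{q + 2} = -1 + \frac{49 \frac{6 + q}{2 + q}}{25} = -1 + \frac{49 \left(6 + q\right)}{25 \left(2 + q\right)}$)
$M{\left(3 \right)} 189 \cdot 186 = \frac{4 \left(61 + 6 \cdot 3\right)}{25 \left(2 + 3\right)} 189 \cdot 186 = \frac{4 \left(61 + 18\right)}{25 \cdot 5} \cdot 189 \cdot 186 = \frac{4}{25} \cdot \frac{1}{5} \cdot 79 \cdot 189 \cdot 186 = \frac{316}{125} \cdot 189 \cdot 186 = \frac{59724}{125} \cdot 186 = \frac{11108664}{125}$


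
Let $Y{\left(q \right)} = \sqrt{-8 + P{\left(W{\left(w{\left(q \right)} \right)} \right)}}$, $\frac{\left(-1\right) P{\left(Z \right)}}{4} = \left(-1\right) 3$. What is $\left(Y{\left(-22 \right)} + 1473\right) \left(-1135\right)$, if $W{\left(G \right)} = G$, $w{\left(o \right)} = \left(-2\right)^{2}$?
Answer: $-1674125$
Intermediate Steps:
$w{\left(o \right)} = 4$
$P{\left(Z \right)} = 12$ ($P{\left(Z \right)} = - 4 \left(\left(-1\right) 3\right) = \left(-4\right) \left(-3\right) = 12$)
$Y{\left(q \right)} = 2$ ($Y{\left(q \right)} = \sqrt{-8 + 12} = \sqrt{4} = 2$)
$\left(Y{\left(-22 \right)} + 1473\right) \left(-1135\right) = \left(2 + 1473\right) \left(-1135\right) = 1475 \left(-1135\right) = -1674125$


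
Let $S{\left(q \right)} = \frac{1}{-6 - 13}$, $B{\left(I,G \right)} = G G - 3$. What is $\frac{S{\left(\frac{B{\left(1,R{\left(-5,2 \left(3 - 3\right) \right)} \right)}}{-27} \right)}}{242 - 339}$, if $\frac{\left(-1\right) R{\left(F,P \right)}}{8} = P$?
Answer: $\frac{1}{1843} \approx 0.00054259$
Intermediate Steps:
$R{\left(F,P \right)} = - 8 P$
$B{\left(I,G \right)} = -3 + G^{2}$ ($B{\left(I,G \right)} = G^{2} - 3 = -3 + G^{2}$)
$S{\left(q \right)} = - \frac{1}{19}$ ($S{\left(q \right)} = \frac{1}{-19} = - \frac{1}{19}$)
$\frac{S{\left(\frac{B{\left(1,R{\left(-5,2 \left(3 - 3\right) \right)} \right)}}{-27} \right)}}{242 - 339} = - \frac{1}{19 \left(242 - 339\right)} = - \frac{1}{19 \left(-97\right)} = \left(- \frac{1}{19}\right) \left(- \frac{1}{97}\right) = \frac{1}{1843}$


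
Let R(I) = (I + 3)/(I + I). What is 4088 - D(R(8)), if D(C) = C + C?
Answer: 32693/8 ≈ 4086.6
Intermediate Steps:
R(I) = (3 + I)/(2*I) (R(I) = (3 + I)/((2*I)) = (3 + I)*(1/(2*I)) = (3 + I)/(2*I))
D(C) = 2*C
4088 - D(R(8)) = 4088 - 2*(½)*(3 + 8)/8 = 4088 - 2*(½)*(⅛)*11 = 4088 - 2*11/16 = 4088 - 1*11/8 = 4088 - 11/8 = 32693/8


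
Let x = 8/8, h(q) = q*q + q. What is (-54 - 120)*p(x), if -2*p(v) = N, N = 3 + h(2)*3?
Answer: 1827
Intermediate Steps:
h(q) = q + q**2 (h(q) = q**2 + q = q + q**2)
x = 1 (x = 8*(1/8) = 1)
N = 21 (N = 3 + (2*(1 + 2))*3 = 3 + (2*3)*3 = 3 + 6*3 = 3 + 18 = 21)
p(v) = -21/2 (p(v) = -1/2*21 = -21/2)
(-54 - 120)*p(x) = (-54 - 120)*(-21/2) = -174*(-21/2) = 1827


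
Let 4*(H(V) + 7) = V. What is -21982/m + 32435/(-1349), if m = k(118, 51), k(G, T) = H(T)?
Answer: -119360877/31027 ≈ -3847.0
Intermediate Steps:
H(V) = -7 + V/4
k(G, T) = -7 + T/4
m = 23/4 (m = -7 + (¼)*51 = -7 + 51/4 = 23/4 ≈ 5.7500)
-21982/m + 32435/(-1349) = -21982/23/4 + 32435/(-1349) = -21982*4/23 + 32435*(-1/1349) = -87928/23 - 32435/1349 = -119360877/31027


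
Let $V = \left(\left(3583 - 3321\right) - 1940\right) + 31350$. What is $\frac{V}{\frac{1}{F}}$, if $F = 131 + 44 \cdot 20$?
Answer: $29998392$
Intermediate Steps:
$V = 29672$ ($V = \left(\left(3583 - 3321\right) - 1940\right) + 31350 = \left(262 - 1940\right) + 31350 = -1678 + 31350 = 29672$)
$F = 1011$ ($F = 131 + 880 = 1011$)
$\frac{V}{\frac{1}{F}} = \frac{29672}{\frac{1}{1011}} = 29672 \frac{1}{\frac{1}{1011}} = 29672 \cdot 1011 = 29998392$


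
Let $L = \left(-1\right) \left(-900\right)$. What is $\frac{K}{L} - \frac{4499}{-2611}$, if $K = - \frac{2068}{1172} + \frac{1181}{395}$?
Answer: $\frac{234496437649}{135982838250} \approx 1.7245$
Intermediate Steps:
$L = 900$
$K = \frac{141818}{115735}$ ($K = \left(-2068\right) \frac{1}{1172} + 1181 \cdot \frac{1}{395} = - \frac{517}{293} + \frac{1181}{395} = \frac{141818}{115735} \approx 1.2254$)
$\frac{K}{L} - \frac{4499}{-2611} = \frac{141818}{115735 \cdot 900} - \frac{4499}{-2611} = \frac{141818}{115735} \cdot \frac{1}{900} - - \frac{4499}{2611} = \frac{70909}{52080750} + \frac{4499}{2611} = \frac{234496437649}{135982838250}$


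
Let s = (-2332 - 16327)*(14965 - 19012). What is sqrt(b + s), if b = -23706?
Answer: sqrt(75489267) ≈ 8688.5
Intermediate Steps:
s = 75512973 (s = -18659*(-4047) = 75512973)
sqrt(b + s) = sqrt(-23706 + 75512973) = sqrt(75489267)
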